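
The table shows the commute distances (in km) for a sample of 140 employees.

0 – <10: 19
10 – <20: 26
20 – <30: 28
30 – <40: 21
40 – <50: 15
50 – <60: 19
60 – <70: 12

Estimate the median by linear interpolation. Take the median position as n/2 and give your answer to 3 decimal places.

28.929

Cumulative frequencies: 19, 45, 73, 94, 109, 128, 140
n = 140; position = n/2 = 70.
This falls in the class 20 – <30: L = 20, F = 45, f = 28, h = 10.
Median ≈ 20 + ((70 − 45) / 28) × 10 = 28.9286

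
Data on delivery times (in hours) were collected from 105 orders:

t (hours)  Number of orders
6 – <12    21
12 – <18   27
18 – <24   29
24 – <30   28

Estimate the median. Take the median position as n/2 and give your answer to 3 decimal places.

18.931

Cumulative frequencies: 21, 48, 77, 105
n = 105; position = n/2 = 52.5.
This falls in the class 18 – <24: L = 18, F = 48, f = 29, h = 6.
Median ≈ 18 + ((52.5 − 48) / 29) × 6 = 18.9310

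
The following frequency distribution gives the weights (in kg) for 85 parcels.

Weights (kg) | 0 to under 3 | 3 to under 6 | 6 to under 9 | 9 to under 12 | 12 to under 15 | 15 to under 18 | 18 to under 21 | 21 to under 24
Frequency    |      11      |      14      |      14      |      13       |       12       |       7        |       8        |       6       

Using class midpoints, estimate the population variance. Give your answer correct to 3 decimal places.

39.916

Midpoints: 1.5, 4.5, 7.5, 10.5, 13.5, 16.5, 19.5, 22.5
n = 85, Σfm = 889.5, mean = 10.4647
Σfm² = 12701.25
Σf(m − x̄)² = Σfm² − (Σfm)²/n = 12701.25 − 889.5²/85 = 3392.8941
Population variance = 3392.8941 / 85 = 39.9164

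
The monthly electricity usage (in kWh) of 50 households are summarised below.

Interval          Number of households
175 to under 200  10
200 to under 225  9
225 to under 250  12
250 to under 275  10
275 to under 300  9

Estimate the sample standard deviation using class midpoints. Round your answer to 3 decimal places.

Midpoints: 187.5, 212.5, 237.5, 262.5, 287.5
n = 50, Σfm = 11850, mean = 237.0000
Σfm² = 2867812.5
Σf(m − x̄)² = Σfm² − (Σfm)²/n = 2867812.5 − 11850²/50 = 59362.5000
Sample variance = 59362.5000 / 49 = 1211.4796
Standard deviation = √1211.4796 = 34.8063

34.806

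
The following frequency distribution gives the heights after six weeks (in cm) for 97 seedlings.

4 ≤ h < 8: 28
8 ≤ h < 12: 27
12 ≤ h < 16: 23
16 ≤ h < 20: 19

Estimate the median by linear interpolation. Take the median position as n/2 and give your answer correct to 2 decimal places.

11.04

Cumulative frequencies: 28, 55, 78, 97
n = 97; position = n/2 = 48.5.
This falls in the class 8 ≤ h < 12: L = 8, F = 28, f = 27, h = 4.
Median ≈ 8 + ((48.5 − 28) / 27) × 4 = 11.0370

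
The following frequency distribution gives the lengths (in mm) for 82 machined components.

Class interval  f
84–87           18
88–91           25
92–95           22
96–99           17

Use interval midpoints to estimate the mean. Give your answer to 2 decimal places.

Midpoints: 85.5, 89.5, 93.5, 97.5
Σfm = 18×85.5 + 25×89.5 + 22×93.5 + 17×97.5 = 7491
n = Σf = 82
Mean = 7491 / 82 = 91.3537

91.35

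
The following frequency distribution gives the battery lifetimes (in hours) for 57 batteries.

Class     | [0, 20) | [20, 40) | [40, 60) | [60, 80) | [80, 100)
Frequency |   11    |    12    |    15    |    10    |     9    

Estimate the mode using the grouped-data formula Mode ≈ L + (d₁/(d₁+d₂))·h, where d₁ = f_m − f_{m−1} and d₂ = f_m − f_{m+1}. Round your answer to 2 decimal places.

Modal class: [40, 60) (highest frequency 15).
d₁ = 15 − 12 = 3, d₂ = 15 − 10 = 5
Mode ≈ 40 + (3/(3+5)) × 20 = 40 + 7.5000 = 47.5000

47.50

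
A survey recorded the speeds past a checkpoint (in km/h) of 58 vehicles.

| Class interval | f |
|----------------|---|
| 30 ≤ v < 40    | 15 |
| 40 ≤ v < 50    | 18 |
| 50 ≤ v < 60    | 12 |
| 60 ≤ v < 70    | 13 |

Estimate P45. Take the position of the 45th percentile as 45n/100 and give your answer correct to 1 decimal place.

46.2

Cumulative frequencies: 15, 33, 45, 58
n = 58; position = 45n/100 = 26.1.
This falls in the class 40 ≤ v < 50: L = 40, F = 15, f = 18, h = 10.
45th percentile ≈ 40 + ((26.1 − 15) / 18) × 10 = 46.1667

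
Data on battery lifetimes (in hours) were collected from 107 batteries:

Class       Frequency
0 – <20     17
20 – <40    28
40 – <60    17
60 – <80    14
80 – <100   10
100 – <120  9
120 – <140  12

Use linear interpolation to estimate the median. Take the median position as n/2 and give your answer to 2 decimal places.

50.00

Cumulative frequencies: 17, 45, 62, 76, 86, 95, 107
n = 107; position = n/2 = 53.5.
This falls in the class 40 – <60: L = 40, F = 45, f = 17, h = 20.
Median ≈ 40 + ((53.5 − 45) / 17) × 20 = 50.0000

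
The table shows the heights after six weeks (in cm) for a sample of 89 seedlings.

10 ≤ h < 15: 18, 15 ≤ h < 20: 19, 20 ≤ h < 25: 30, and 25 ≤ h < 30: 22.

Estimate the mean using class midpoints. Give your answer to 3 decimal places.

Midpoints: 12.5, 17.5, 22.5, 27.5
Σfm = 18×12.5 + 19×17.5 + 30×22.5 + 22×27.5 = 1837.5
n = Σf = 89
Mean = 1837.5 / 89 = 20.6461

20.646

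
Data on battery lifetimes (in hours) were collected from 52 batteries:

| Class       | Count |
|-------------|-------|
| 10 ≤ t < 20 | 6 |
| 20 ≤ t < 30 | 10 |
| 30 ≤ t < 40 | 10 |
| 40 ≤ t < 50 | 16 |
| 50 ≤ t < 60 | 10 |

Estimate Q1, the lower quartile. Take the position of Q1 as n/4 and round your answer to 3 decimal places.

Cumulative frequencies: 6, 16, 26, 42, 52
n = 52; position = n/4 = 13.
This falls in the class 20 ≤ t < 30: L = 20, F = 6, f = 10, h = 10.
Lower quartile ≈ 20 + ((13 − 6) / 10) × 10 = 27.0000

27.000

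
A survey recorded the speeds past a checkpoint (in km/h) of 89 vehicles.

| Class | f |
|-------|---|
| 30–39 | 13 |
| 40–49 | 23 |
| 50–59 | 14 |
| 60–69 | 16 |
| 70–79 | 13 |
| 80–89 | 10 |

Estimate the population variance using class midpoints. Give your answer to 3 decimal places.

255.119

Midpoints: 34.5, 44.5, 54.5, 64.5, 74.5, 84.5
n = 89, Σfm = 5080.5, mean = 57.0843
Σfm² = 312722.25
Σf(m − x̄)² = Σfm² − (Σfm)²/n = 312722.25 − 5080.5²/89 = 22705.6180
Population variance = 22705.6180 / 89 = 255.1193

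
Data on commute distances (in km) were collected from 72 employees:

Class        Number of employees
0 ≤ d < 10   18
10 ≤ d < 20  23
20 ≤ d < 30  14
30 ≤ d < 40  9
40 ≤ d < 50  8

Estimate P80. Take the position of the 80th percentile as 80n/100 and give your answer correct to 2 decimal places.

32.89

Cumulative frequencies: 18, 41, 55, 64, 72
n = 72; position = 80n/100 = 57.6.
This falls in the class 30 ≤ d < 40: L = 30, F = 55, f = 9, h = 10.
80th percentile ≈ 30 + ((57.6 − 55) / 9) × 10 = 32.8889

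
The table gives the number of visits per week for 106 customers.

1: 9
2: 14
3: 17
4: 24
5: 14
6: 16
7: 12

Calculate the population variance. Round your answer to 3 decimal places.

3.199

Values: 1, 2, 3, 4, 5, 6, 7
n = 106, Σfx = 434, mean = 4.0943
Σfx² = 2116
Σf(x − x̄)² = Σfx² − (Σfx)²/n = 2116 − 434²/106 = 339.0566
Population variance = 339.0566 / 106 = 3.1986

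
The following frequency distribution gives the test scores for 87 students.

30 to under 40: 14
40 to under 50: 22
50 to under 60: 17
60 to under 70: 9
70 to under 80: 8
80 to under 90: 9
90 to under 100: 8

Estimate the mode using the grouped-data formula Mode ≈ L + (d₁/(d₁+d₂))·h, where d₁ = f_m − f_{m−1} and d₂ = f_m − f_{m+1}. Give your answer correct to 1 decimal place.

46.2

Modal class: 40 to under 50 (highest frequency 22).
d₁ = 22 − 14 = 8, d₂ = 22 − 17 = 5
Mode ≈ 40 + (8/(8+5)) × 10 = 40 + 6.1538 = 46.1538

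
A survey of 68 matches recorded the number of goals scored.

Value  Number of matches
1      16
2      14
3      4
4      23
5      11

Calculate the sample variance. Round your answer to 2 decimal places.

2.16

Values: 1, 2, 3, 4, 5
n = 68, Σfx = 203, mean = 2.9853
Σfx² = 751
Σf(x − x̄)² = Σfx² − (Σfx)²/n = 751 − 203²/68 = 144.9853
Sample variance = 144.9853 / 67 = 2.1640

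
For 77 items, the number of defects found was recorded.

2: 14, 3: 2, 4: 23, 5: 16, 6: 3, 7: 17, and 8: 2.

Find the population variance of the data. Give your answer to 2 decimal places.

3.08

Values: 2, 3, 4, 5, 6, 7, 8
n = 77, Σfx = 359, mean = 4.6623
Σfx² = 1911
Σf(x − x̄)² = Σfx² − (Σfx)²/n = 1911 − 359²/77 = 237.2208
Population variance = 237.2208 / 77 = 3.0808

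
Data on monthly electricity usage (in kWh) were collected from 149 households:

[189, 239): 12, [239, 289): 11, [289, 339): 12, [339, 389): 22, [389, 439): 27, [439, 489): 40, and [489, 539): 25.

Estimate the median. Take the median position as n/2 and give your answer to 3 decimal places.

421.407

Cumulative frequencies: 12, 23, 35, 57, 84, 124, 149
n = 149; position = n/2 = 74.5.
This falls in the class [389, 439): L = 389, F = 57, f = 27, h = 50.
Median ≈ 389 + ((74.5 − 57) / 27) × 50 = 421.4074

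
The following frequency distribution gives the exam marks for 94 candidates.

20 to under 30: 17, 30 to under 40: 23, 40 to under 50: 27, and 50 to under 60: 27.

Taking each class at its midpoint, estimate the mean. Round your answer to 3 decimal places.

Midpoints: 25, 35, 45, 55
Σfm = 17×25 + 23×35 + 27×45 + 27×55 = 3930
n = Σf = 94
Mean = 3930 / 94 = 41.8085

41.809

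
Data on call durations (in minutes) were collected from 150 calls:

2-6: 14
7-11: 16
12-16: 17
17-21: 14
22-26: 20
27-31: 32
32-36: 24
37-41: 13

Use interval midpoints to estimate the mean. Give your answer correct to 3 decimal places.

22.900

Midpoints: 4, 9, 14, 19, 24, 29, 34, 39
Σfm = 14×4 + 16×9 + 17×14 + 14×19 + 20×24 + 32×29 + 24×34 + 13×39 = 3435
n = Σf = 150
Mean = 3435 / 150 = 22.9000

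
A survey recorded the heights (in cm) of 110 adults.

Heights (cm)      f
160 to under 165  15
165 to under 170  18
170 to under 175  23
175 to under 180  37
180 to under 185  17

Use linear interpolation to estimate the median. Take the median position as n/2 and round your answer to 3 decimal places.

174.783

Cumulative frequencies: 15, 33, 56, 93, 110
n = 110; position = n/2 = 55.
This falls in the class 170 to under 175: L = 170, F = 33, f = 23, h = 5.
Median ≈ 170 + ((55 − 33) / 23) × 5 = 174.7826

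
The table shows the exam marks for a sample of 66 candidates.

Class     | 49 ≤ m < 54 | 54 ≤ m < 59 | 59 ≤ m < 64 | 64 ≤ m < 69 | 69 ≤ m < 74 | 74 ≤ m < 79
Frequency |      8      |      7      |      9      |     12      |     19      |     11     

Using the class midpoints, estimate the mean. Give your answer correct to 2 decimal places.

Midpoints: 51.5, 56.5, 61.5, 66.5, 71.5, 76.5
Σfm = 8×51.5 + 7×56.5 + 9×61.5 + 12×66.5 + 19×71.5 + 11×76.5 = 4359
n = Σf = 66
Mean = 4359 / 66 = 66.0455

66.05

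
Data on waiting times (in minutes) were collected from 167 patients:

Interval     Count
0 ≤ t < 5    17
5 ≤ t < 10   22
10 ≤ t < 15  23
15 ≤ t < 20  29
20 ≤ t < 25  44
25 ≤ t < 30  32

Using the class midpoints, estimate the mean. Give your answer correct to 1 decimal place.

17.2

Midpoints: 2.5, 7.5, 12.5, 17.5, 22.5, 27.5
Σfm = 17×2.5 + 22×7.5 + 23×12.5 + 29×17.5 + 44×22.5 + 32×27.5 = 2872.5
n = Σf = 167
Mean = 2872.5 / 167 = 17.2006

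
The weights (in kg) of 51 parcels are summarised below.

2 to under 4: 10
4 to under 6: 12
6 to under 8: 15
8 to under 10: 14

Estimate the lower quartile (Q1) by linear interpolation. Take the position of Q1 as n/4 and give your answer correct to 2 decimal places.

Cumulative frequencies: 10, 22, 37, 51
n = 51; position = n/4 = 12.75.
This falls in the class 4 to under 6: L = 4, F = 10, f = 12, h = 2.
Lower quartile ≈ 4 + ((12.75 − 10) / 12) × 2 = 4.4583

4.46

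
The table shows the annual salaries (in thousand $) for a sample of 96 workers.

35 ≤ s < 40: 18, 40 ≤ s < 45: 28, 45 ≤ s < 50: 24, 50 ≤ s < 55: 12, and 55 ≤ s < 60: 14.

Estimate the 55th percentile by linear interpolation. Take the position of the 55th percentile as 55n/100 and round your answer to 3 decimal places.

46.417

Cumulative frequencies: 18, 46, 70, 82, 96
n = 96; position = 55n/100 = 52.8.
This falls in the class 45 ≤ s < 50: L = 45, F = 46, f = 24, h = 5.
55th percentile ≈ 45 + ((52.8 − 46) / 24) × 5 = 46.4167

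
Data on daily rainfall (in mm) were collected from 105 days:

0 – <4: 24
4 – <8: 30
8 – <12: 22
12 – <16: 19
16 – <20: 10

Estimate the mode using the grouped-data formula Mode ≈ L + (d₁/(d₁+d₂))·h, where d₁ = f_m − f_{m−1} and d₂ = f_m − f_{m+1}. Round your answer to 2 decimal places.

Modal class: 4 – <8 (highest frequency 30).
d₁ = 30 − 24 = 6, d₂ = 30 − 22 = 8
Mode ≈ 4 + (6/(6+8)) × 4 = 4 + 1.7143 = 5.7143

5.71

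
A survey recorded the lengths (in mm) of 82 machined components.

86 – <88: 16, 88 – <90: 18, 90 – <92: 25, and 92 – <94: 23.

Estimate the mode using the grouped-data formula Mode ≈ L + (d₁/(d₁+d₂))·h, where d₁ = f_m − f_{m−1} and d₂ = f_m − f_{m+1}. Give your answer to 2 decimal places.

Modal class: 90 – <92 (highest frequency 25).
d₁ = 25 − 18 = 7, d₂ = 25 − 23 = 2
Mode ≈ 90 + (7/(7+2)) × 2 = 90 + 1.5556 = 91.5556

91.56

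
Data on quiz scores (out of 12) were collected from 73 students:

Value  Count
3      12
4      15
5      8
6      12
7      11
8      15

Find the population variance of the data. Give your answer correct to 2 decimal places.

3.18

Values: 3, 4, 5, 6, 7, 8
n = 73, Σfx = 405, mean = 5.5479
Σfx² = 2479
Σf(x − x̄)² = Σfx² − (Σfx)²/n = 2479 − 405²/73 = 232.0822
Population variance = 232.0822 / 73 = 3.1792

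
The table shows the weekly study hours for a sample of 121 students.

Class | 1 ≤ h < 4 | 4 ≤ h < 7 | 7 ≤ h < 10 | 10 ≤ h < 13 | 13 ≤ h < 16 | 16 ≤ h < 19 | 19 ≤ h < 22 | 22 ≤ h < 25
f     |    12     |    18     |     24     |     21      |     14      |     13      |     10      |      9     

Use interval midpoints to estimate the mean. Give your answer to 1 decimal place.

11.7

Midpoints: 2.5, 5.5, 8.5, 11.5, 14.5, 17.5, 20.5, 23.5
Σfm = 12×2.5 + 18×5.5 + 24×8.5 + 21×11.5 + 14×14.5 + 13×17.5 + 10×20.5 + 9×23.5 = 1421.5
n = Σf = 121
Mean = 1421.5 / 121 = 11.7479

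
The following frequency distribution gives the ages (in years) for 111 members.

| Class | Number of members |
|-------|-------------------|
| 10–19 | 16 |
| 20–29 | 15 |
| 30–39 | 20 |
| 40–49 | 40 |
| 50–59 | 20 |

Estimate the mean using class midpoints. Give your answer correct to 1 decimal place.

37.5

Midpoints: 14.5, 24.5, 34.5, 44.5, 54.5
Σfm = 16×14.5 + 15×24.5 + 20×34.5 + 40×44.5 + 20×54.5 = 4159.5
n = Σf = 111
Mean = 4159.5 / 111 = 37.4730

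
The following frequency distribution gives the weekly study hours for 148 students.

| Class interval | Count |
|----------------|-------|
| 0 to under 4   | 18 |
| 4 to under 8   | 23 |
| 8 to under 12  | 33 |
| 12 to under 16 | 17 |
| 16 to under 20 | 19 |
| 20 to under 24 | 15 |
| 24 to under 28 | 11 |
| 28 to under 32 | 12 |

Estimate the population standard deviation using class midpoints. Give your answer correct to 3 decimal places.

8.427

Midpoints: 2, 6, 10, 14, 18, 22, 26, 30
n = 148, Σfm = 2060, mean = 13.9189
Σfm² = 39184
Σf(m − x̄)² = Σfm² − (Σfm)²/n = 39184 − 2060²/148 = 10511.0270
Population variance = 10511.0270 / 148 = 71.0205
Standard deviation = √71.0205 = 8.4274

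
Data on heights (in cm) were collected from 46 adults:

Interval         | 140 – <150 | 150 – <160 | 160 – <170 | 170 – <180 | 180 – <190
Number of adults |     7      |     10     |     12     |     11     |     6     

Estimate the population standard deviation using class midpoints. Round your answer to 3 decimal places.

Midpoints: 145, 155, 165, 175, 185
n = 46, Σfm = 7580, mean = 164.7826
Σfm² = 1256350
Σf(m − x̄)² = Σfm² − (Σfm)²/n = 1256350 − 7580²/46 = 7297.8261
Population variance = 7297.8261 / 46 = 158.6484
Standard deviation = √158.6484 = 12.5956

12.596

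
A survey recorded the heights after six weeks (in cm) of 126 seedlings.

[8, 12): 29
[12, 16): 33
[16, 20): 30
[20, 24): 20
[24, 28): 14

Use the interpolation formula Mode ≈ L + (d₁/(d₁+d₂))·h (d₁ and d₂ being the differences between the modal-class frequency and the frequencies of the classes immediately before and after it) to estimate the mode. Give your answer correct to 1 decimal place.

14.3

Modal class: [12, 16) (highest frequency 33).
d₁ = 33 − 29 = 4, d₂ = 33 − 30 = 3
Mode ≈ 12 + (4/(4+3)) × 4 = 12 + 2.2857 = 14.2857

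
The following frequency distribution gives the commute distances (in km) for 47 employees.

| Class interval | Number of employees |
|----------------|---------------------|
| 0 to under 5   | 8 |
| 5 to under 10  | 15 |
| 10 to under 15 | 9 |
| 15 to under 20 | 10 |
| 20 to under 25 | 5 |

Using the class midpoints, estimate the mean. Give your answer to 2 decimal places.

11.33

Midpoints: 2.5, 7.5, 12.5, 17.5, 22.5
Σfm = 8×2.5 + 15×7.5 + 9×12.5 + 10×17.5 + 5×22.5 = 532.5
n = Σf = 47
Mean = 532.5 / 47 = 11.3298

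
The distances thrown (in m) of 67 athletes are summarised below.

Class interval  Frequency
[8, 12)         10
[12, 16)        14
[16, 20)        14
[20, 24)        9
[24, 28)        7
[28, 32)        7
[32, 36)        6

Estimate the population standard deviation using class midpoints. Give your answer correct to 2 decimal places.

Midpoints: 10, 14, 18, 22, 26, 30, 34
n = 67, Σfm = 1342, mean = 20.0299
Σfm² = 30604
Σf(m − x̄)² = Σfm² − (Σfm)²/n = 30604 − 1342²/67 = 3723.9403
Population variance = 3723.9403 / 67 = 55.5812
Standard deviation = √55.5812 = 7.4553

7.46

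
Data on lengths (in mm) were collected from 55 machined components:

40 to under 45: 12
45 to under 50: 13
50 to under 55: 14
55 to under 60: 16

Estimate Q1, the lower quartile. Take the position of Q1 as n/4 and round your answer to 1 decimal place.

45.7

Cumulative frequencies: 12, 25, 39, 55
n = 55; position = n/4 = 13.75.
This falls in the class 45 to under 50: L = 45, F = 12, f = 13, h = 5.
Lower quartile ≈ 45 + ((13.75 − 12) / 13) × 5 = 45.6731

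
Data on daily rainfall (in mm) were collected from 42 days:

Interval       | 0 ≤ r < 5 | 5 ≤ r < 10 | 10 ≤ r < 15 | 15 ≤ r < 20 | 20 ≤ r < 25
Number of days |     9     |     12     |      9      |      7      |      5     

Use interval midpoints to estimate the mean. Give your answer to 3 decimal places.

Midpoints: 2.5, 7.5, 12.5, 17.5, 22.5
Σfm = 9×2.5 + 12×7.5 + 9×12.5 + 7×17.5 + 5×22.5 = 460
n = Σf = 42
Mean = 460 / 42 = 10.9524

10.952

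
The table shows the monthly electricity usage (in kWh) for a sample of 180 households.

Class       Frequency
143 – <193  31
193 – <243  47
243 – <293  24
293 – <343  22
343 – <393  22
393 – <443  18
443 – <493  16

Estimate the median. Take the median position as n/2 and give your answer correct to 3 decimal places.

Cumulative frequencies: 31, 78, 102, 124, 146, 164, 180
n = 180; position = n/2 = 90.
This falls in the class 243 – <293: L = 243, F = 78, f = 24, h = 50.
Median ≈ 243 + ((90 − 78) / 24) × 50 = 268.0000

268.000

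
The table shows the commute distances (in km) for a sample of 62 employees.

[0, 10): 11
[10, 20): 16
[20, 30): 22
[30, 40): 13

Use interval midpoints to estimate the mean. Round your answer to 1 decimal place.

Midpoints: 5, 15, 25, 35
Σfm = 11×5 + 16×15 + 22×25 + 13×35 = 1300
n = Σf = 62
Mean = 1300 / 62 = 20.9677

21.0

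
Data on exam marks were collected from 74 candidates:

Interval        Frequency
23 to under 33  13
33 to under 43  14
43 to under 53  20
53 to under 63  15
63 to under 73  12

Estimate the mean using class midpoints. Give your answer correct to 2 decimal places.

47.86

Midpoints: 28, 38, 48, 58, 68
Σfm = 13×28 + 14×38 + 20×48 + 15×58 + 12×68 = 3542
n = Σf = 74
Mean = 3542 / 74 = 47.8649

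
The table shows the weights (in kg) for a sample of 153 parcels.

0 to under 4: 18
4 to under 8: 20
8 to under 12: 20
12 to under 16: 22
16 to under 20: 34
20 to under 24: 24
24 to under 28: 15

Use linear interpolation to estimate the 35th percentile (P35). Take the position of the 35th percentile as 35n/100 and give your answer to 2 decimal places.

11.11

Cumulative frequencies: 18, 38, 58, 80, 114, 138, 153
n = 153; position = 35n/100 = 53.55.
This falls in the class 8 to under 12: L = 8, F = 38, f = 20, h = 4.
35th percentile ≈ 8 + ((53.55 − 38) / 20) × 4 = 11.1100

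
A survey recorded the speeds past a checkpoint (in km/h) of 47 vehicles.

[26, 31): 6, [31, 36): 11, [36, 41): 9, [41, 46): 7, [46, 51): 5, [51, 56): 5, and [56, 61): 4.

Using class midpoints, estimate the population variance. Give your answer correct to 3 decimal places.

83.884

Midpoints: 28.5, 33.5, 38.5, 43.5, 48.5, 53.5, 58.5
n = 47, Σfm = 1934.5, mean = 41.1596
Σfm² = 83565.75
Σf(m − x̄)² = Σfm² − (Σfm)²/n = 83565.75 − 1934.5²/47 = 3942.5532
Population variance = 3942.5532 / 47 = 83.8841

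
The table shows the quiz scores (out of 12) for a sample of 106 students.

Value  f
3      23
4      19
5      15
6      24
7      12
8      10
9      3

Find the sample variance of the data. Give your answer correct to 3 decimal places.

Values: 3, 4, 5, 6, 7, 8, 9
n = 106, Σfx = 555, mean = 5.2358
Σfx² = 3221
Σf(x − x̄)² = Σfx² − (Σfx)²/n = 3221 − 555²/106 = 315.1038
Sample variance = 315.1038 / 105 = 3.0010

3.001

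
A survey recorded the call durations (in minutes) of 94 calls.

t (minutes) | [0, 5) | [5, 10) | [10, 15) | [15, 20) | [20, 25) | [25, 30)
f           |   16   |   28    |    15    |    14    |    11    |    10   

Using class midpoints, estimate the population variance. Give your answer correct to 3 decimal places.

63.728

Midpoints: 2.5, 7.5, 12.5, 17.5, 22.5, 27.5
n = 94, Σfm = 1205, mean = 12.8191
Σfm² = 21437.5
Σf(m − x̄)² = Σfm² − (Σfm)²/n = 21437.5 − 1205²/94 = 5990.4255
Population variance = 5990.4255 / 94 = 63.7279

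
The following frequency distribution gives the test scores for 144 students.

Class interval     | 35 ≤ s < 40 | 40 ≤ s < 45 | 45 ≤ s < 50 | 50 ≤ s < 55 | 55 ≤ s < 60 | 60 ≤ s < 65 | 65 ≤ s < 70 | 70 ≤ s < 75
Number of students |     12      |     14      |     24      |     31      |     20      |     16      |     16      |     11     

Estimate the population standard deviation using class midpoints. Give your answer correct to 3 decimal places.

9.950

Midpoints: 37.5, 42.5, 47.5, 52.5, 57.5, 62.5, 67.5, 72.5
n = 144, Σfm = 7840, mean = 54.4444
Σfm² = 441100
Σf(m − x̄)² = Σfm² − (Σfm)²/n = 441100 − 7840²/144 = 14255.5556
Population variance = 14255.5556 / 144 = 98.9969
Standard deviation = √98.9969 = 9.9497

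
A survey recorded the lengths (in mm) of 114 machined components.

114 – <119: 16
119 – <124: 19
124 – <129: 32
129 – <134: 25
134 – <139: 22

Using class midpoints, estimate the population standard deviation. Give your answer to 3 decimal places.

6.508

Midpoints: 116.5, 121.5, 126.5, 131.5, 136.5
n = 114, Σfm = 14511, mean = 127.2895
Σfm² = 1851926.5
Σf(m − x̄)² = Σfm² − (Σfm)²/n = 1851926.5 − 14511²/114 = 4828.9474
Population variance = 4828.9474 / 114 = 42.3592
Standard deviation = √42.3592 = 6.5084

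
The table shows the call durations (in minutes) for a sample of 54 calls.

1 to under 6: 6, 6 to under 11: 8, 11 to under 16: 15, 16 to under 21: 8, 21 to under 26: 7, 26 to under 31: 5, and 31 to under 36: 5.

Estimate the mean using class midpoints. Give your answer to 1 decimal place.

16.9

Midpoints: 3.5, 8.5, 13.5, 18.5, 23.5, 28.5, 33.5
Σfm = 6×3.5 + 8×8.5 + 15×13.5 + 8×18.5 + 7×23.5 + 5×28.5 + 5×33.5 = 914
n = Σf = 54
Mean = 914 / 54 = 16.9259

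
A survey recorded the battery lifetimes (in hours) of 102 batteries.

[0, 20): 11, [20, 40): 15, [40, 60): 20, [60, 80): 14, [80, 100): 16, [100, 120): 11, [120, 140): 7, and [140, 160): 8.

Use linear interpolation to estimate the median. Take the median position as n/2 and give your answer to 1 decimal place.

Cumulative frequencies: 11, 26, 46, 60, 76, 87, 94, 102
n = 102; position = n/2 = 51.
This falls in the class [60, 80): L = 60, F = 46, f = 14, h = 20.
Median ≈ 60 + ((51 − 46) / 14) × 20 = 67.1429

67.1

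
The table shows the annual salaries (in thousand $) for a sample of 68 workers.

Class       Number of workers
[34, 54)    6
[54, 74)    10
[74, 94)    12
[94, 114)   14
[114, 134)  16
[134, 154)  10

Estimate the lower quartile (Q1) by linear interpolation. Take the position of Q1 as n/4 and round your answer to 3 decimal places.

Cumulative frequencies: 6, 16, 28, 42, 58, 68
n = 68; position = n/4 = 17.
This falls in the class [74, 94): L = 74, F = 16, f = 12, h = 20.
Lower quartile ≈ 74 + ((17 − 16) / 12) × 20 = 75.6667

75.667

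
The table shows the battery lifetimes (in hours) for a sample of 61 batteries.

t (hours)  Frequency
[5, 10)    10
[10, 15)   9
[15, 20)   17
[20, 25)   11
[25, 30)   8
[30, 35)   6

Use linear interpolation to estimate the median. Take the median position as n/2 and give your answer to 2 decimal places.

Cumulative frequencies: 10, 19, 36, 47, 55, 61
n = 61; position = n/2 = 30.5.
This falls in the class [15, 20): L = 15, F = 19, f = 17, h = 5.
Median ≈ 15 + ((30.5 − 19) / 17) × 5 = 18.3824

18.38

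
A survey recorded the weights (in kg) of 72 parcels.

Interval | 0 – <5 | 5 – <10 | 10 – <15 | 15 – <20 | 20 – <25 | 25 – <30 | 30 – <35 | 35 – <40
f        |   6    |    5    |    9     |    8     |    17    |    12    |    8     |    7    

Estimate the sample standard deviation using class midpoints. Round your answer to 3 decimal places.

Midpoints: 2.5, 7.5, 12.5, 17.5, 22.5, 27.5, 32.5, 37.5
n = 72, Σfm = 1540, mean = 21.3889
Σfm² = 40150
Σf(m − x̄)² = Σfm² − (Σfm)²/n = 40150 − 1540²/72 = 7211.1111
Sample variance = 7211.1111 / 71 = 101.5649
Standard deviation = √101.5649 = 10.0779

10.078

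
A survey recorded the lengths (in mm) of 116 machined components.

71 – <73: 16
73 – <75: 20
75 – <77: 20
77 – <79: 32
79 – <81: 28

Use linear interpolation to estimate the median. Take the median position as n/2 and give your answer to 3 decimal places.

77.125

Cumulative frequencies: 16, 36, 56, 88, 116
n = 116; position = n/2 = 58.
This falls in the class 77 – <79: L = 77, F = 56, f = 32, h = 2.
Median ≈ 77 + ((58 − 56) / 32) × 2 = 77.1250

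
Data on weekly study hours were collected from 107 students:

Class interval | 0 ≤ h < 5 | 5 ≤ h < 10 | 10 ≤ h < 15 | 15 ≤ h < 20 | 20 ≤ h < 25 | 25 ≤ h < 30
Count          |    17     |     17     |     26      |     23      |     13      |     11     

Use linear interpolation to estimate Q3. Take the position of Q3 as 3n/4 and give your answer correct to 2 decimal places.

Cumulative frequencies: 17, 34, 60, 83, 96, 107
n = 107; position = 3n/4 = 80.25.
This falls in the class 15 ≤ h < 20: L = 15, F = 60, f = 23, h = 5.
Upper quartile ≈ 15 + ((80.25 − 60) / 23) × 5 = 19.4022

19.40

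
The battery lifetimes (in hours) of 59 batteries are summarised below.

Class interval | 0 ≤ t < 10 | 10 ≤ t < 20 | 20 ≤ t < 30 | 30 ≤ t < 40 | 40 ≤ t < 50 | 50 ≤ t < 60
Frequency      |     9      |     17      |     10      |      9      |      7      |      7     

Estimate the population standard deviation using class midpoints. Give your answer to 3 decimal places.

Midpoints: 5, 15, 25, 35, 45, 55
n = 59, Σfm = 1565, mean = 26.5254
Σfm² = 56675
Σf(m − x̄)² = Σfm² − (Σfm)²/n = 56675 − 1565²/59 = 15162.7119
Population variance = 15162.7119 / 59 = 256.9951
Standard deviation = √256.9951 = 16.0311

16.031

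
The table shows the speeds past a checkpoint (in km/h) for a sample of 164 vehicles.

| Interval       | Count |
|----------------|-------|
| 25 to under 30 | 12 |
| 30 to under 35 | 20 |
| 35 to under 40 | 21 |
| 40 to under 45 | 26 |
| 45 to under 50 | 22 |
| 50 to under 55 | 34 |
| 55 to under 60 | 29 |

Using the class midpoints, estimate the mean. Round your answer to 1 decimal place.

Midpoints: 27.5, 32.5, 37.5, 42.5, 47.5, 52.5, 57.5
Σfm = 12×27.5 + 20×32.5 + 21×37.5 + 26×42.5 + 22×47.5 + 34×52.5 + 29×57.5 = 7370
n = Σf = 164
Mean = 7370 / 164 = 44.9390

44.9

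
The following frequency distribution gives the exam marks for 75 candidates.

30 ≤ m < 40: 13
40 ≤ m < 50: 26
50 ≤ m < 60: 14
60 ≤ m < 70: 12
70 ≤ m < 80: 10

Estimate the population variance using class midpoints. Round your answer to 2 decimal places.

166.22

Midpoints: 35, 45, 55, 65, 75
n = 75, Σfm = 3925, mean = 52.3333
Σfm² = 217875
Σf(m − x̄)² = Σfm² − (Σfm)²/n = 217875 − 3925²/75 = 12466.6667
Population variance = 12466.6667 / 75 = 166.2222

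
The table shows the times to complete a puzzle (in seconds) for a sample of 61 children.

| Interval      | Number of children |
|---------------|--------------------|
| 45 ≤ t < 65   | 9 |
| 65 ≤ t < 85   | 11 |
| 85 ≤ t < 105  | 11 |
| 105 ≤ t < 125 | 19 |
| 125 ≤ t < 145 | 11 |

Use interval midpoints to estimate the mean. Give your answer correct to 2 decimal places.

Midpoints: 55, 75, 95, 115, 135
Σfm = 9×55 + 11×75 + 11×95 + 19×115 + 11×135 = 6035
n = Σf = 61
Mean = 6035 / 61 = 98.9344

98.93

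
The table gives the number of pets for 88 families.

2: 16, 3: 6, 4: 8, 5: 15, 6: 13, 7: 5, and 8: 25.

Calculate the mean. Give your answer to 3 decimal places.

5.341

Values: 2, 3, 4, 5, 6, 7, 8
Σfx = 16×2 + 6×3 + 8×4 + 15×5 + 13×6 + 5×7 + 25×8 = 470
n = Σf = 88
Mean = 470 / 88 = 5.3409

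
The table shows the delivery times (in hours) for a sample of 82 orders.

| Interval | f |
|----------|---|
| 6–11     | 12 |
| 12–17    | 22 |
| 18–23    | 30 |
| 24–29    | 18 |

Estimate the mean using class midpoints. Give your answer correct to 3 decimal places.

Midpoints: 8.5, 14.5, 20.5, 26.5
Σfm = 12×8.5 + 22×14.5 + 30×20.5 + 18×26.5 = 1513
n = Σf = 82
Mean = 1513 / 82 = 18.4512

18.451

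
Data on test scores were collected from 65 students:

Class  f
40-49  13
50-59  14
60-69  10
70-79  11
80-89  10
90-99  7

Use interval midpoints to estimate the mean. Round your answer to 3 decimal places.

66.346

Midpoints: 44.5, 54.5, 64.5, 74.5, 84.5, 94.5
Σfm = 13×44.5 + 14×54.5 + 10×64.5 + 11×74.5 + 10×84.5 + 7×94.5 = 4312.5
n = Σf = 65
Mean = 4312.5 / 65 = 66.3462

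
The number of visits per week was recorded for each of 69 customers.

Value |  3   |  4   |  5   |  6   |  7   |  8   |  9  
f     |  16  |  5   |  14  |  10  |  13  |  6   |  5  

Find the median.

Cumulative frequencies: 16, 21, 35, 45, 58, 64, 69
n = 69, so the median is the value in position (n+1)/2 = 35.
Position 35 falls at value 5.

5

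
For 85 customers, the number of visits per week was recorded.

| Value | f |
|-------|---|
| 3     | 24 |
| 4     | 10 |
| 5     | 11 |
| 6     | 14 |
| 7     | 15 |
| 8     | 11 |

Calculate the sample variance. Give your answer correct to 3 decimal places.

Values: 3, 4, 5, 6, 7, 8
n = 85, Σfx = 444, mean = 5.2235
Σfx² = 2594
Σf(x − x̄)² = Σfx² − (Σfx)²/n = 2594 − 444²/85 = 274.7529
Sample variance = 274.7529 / 84 = 3.2709

3.271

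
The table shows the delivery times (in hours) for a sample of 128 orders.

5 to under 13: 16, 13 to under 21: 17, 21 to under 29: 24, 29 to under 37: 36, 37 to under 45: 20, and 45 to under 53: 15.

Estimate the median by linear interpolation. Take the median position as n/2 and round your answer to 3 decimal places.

30.556

Cumulative frequencies: 16, 33, 57, 93, 113, 128
n = 128; position = n/2 = 64.
This falls in the class 29 to under 37: L = 29, F = 57, f = 36, h = 8.
Median ≈ 29 + ((64 − 57) / 36) × 8 = 30.5556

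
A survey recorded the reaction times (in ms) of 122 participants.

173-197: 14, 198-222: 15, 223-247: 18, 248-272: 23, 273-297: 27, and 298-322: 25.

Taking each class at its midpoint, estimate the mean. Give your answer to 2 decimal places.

257.34

Midpoints: 185, 210, 235, 260, 285, 310
Σfm = 14×185 + 15×210 + 18×235 + 23×260 + 27×285 + 25×310 = 31395
n = Σf = 122
Mean = 31395 / 122 = 257.3361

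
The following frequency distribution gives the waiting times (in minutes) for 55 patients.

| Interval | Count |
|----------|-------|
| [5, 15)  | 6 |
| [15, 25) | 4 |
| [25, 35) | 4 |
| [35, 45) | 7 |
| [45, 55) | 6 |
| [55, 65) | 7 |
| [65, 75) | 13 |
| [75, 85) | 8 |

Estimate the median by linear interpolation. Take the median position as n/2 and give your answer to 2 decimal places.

Cumulative frequencies: 6, 10, 14, 21, 27, 34, 47, 55
n = 55; position = n/2 = 27.5.
This falls in the class [55, 65): L = 55, F = 27, f = 7, h = 10.
Median ≈ 55 + ((27.5 − 27) / 7) × 10 = 55.7143

55.71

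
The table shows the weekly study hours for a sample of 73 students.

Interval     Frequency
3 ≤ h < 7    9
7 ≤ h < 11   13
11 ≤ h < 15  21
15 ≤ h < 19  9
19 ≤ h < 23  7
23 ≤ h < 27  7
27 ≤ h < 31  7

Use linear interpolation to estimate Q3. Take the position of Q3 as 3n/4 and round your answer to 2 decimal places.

20.57

Cumulative frequencies: 9, 22, 43, 52, 59, 66, 73
n = 73; position = 3n/4 = 54.75.
This falls in the class 19 ≤ h < 23: L = 19, F = 52, f = 7, h = 4.
Upper quartile ≈ 19 + ((54.75 − 52) / 7) × 4 = 20.5714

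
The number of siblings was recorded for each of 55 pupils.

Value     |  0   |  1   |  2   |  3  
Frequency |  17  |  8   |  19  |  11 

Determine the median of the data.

2

Cumulative frequencies: 17, 25, 44, 55
n = 55, so the median is the value in position (n+1)/2 = 28.
Position 28 falls at value 2.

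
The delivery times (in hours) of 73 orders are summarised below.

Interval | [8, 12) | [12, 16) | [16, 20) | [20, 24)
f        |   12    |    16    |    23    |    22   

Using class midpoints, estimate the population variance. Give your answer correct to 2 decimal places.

17.88

Midpoints: 10, 14, 18, 22
n = 73, Σfm = 1242, mean = 17.0137
Σfm² = 22436
Σf(m − x̄)² = Σfm² − (Σfm)²/n = 22436 − 1242²/73 = 1304.9863
Population variance = 1304.9863 / 73 = 17.8765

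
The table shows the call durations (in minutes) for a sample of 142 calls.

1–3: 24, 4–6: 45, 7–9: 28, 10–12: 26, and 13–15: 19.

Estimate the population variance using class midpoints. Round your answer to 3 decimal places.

Midpoints: 2, 5, 8, 11, 14
n = 142, Σfm = 1049, mean = 7.3873
Σfm² = 9883
Σf(m − x̄)² = Σfm² − (Σfm)²/n = 9883 − 1049²/142 = 2133.6972
Population variance = 2133.6972 / 142 = 15.0260

15.026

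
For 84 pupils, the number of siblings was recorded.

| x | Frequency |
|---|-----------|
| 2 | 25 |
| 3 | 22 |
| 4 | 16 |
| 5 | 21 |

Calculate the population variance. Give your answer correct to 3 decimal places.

1.334

Values: 2, 3, 4, 5
n = 84, Σfx = 285, mean = 3.3929
Σfx² = 1079
Σf(x − x̄)² = Σfx² − (Σfx)²/n = 1079 − 285²/84 = 112.0357
Population variance = 112.0357 / 84 = 1.3338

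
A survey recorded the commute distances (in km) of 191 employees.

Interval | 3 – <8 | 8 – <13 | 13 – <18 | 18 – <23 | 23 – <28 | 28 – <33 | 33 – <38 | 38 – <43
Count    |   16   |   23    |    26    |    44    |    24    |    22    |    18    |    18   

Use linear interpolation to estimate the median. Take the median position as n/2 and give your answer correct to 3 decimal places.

21.466

Cumulative frequencies: 16, 39, 65, 109, 133, 155, 173, 191
n = 191; position = n/2 = 95.5.
This falls in the class 18 – <23: L = 18, F = 65, f = 44, h = 5.
Median ≈ 18 + ((95.5 − 65) / 44) × 5 = 21.4659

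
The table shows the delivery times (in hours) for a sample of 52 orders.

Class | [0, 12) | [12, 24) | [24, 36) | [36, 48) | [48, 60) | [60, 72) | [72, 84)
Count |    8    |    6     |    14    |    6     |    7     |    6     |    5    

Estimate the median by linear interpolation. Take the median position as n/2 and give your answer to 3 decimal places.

34.286

Cumulative frequencies: 8, 14, 28, 34, 41, 47, 52
n = 52; position = n/2 = 26.
This falls in the class [24, 36): L = 24, F = 14, f = 14, h = 12.
Median ≈ 24 + ((26 − 14) / 14) × 12 = 34.2857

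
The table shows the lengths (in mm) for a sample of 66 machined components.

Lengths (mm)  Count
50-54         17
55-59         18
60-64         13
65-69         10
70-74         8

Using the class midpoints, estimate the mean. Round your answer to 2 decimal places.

Midpoints: 52, 57, 62, 67, 72
Σfm = 17×52 + 18×57 + 13×62 + 10×67 + 8×72 = 3962
n = Σf = 66
Mean = 3962 / 66 = 60.0303

60.03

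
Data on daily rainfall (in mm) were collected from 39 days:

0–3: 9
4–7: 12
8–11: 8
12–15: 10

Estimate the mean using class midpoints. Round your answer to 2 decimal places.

Midpoints: 1.5, 5.5, 9.5, 13.5
Σfm = 9×1.5 + 12×5.5 + 8×9.5 + 10×13.5 = 290.5
n = Σf = 39
Mean = 290.5 / 39 = 7.4487

7.45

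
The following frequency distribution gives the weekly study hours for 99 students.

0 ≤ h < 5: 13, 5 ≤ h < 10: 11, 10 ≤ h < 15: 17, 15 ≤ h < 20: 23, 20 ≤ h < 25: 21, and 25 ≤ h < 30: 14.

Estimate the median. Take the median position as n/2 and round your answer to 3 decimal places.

16.848

Cumulative frequencies: 13, 24, 41, 64, 85, 99
n = 99; position = n/2 = 49.5.
This falls in the class 15 ≤ h < 20: L = 15, F = 41, f = 23, h = 5.
Median ≈ 15 + ((49.5 − 41) / 23) × 5 = 16.8478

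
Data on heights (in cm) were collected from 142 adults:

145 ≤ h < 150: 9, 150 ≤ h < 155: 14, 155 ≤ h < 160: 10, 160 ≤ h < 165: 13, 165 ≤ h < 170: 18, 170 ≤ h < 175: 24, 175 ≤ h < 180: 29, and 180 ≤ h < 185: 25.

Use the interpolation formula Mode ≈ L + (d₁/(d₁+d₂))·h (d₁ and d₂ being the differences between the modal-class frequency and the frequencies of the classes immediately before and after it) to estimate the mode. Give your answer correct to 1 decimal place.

Modal class: 175 ≤ h < 180 (highest frequency 29).
d₁ = 29 − 24 = 5, d₂ = 29 − 25 = 4
Mode ≈ 175 + (5/(5+4)) × 5 = 175 + 2.7778 = 177.7778

177.8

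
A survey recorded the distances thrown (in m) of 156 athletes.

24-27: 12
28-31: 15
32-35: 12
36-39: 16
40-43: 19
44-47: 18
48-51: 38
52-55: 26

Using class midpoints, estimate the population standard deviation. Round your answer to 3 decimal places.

8.974

Midpoints: 25.5, 29.5, 33.5, 37.5, 41.5, 45.5, 49.5, 53.5
n = 156, Σfm = 6630, mean = 42.5000
Σfm² = 294339
Σf(m − x̄)² = Σfm² − (Σfm)²/n = 294339 − 6630²/156 = 12564.0000
Population variance = 12564.0000 / 156 = 80.5385
Standard deviation = √80.5385 = 8.9743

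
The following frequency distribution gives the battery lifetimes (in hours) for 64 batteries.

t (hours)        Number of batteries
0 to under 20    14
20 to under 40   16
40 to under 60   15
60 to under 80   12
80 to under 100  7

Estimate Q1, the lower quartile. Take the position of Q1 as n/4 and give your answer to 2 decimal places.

Cumulative frequencies: 14, 30, 45, 57, 64
n = 64; position = n/4 = 16.
This falls in the class 20 to under 40: L = 20, F = 14, f = 16, h = 20.
Lower quartile ≈ 20 + ((16 − 14) / 16) × 20 = 22.5000

22.50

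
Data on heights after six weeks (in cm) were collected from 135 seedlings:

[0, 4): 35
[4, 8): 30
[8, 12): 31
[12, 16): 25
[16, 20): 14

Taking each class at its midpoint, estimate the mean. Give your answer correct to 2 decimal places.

8.61

Midpoints: 2, 6, 10, 14, 18
Σfm = 35×2 + 30×6 + 31×10 + 25×14 + 14×18 = 1162
n = Σf = 135
Mean = 1162 / 135 = 8.6074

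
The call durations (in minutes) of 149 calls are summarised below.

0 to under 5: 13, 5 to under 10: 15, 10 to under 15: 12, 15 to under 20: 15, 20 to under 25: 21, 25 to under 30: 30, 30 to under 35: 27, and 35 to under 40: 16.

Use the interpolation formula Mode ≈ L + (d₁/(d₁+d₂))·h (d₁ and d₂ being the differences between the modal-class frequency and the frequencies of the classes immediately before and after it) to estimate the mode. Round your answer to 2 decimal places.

28.75

Modal class: 25 to under 30 (highest frequency 30).
d₁ = 30 − 21 = 9, d₂ = 30 − 27 = 3
Mode ≈ 25 + (9/(9+3)) × 5 = 25 + 3.7500 = 28.7500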